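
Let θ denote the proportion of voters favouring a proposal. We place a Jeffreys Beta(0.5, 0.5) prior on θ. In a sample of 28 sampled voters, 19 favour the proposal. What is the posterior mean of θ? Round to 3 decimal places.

Posterior mean ≈ 0.672

The binomial likelihood is conjugate to the Beta prior: with 19 successes and 9 failures, the posterior is Beta(0.5+19, 0.5+9) = Beta(19.5, 9.5).
Posterior mean = α/(α+β) = 19.5/29 = 0.672.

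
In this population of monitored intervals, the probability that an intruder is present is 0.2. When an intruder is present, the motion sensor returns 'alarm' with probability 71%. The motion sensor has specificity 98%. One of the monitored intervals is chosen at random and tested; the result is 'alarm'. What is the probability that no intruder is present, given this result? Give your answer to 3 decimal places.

Let H be the event that an intruder is present. P(H) = 0.2, so P(¬H) = 0.8. With E the 'alarm' result, P(E|H) = 0.71 and P(E|¬H) = 0.02.
P(E) = 0.71·0.2 + 0.02·0.8 = 0.14200 + 0.016000 = 0.15800.
By Bayes' theorem, P(H|E) = 0.14200 / 0.15800 = 0.899. Hence P(¬H|E) = 1 − 0.899 = 0.101.

P(¬H | E) ≈ 0.101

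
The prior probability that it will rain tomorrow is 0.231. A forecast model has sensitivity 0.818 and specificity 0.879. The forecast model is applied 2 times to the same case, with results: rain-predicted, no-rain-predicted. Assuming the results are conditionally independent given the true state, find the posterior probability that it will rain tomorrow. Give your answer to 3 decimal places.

Posterior P(H) ≈ 0.296

Let H be the event that it will rain tomorrow; start with P(H) = 0.231. P('rain-predicted'|H) = 0.818, P('rain-predicted'|¬H) = 0.121.
Update on result 1 ('rain-predicted'): P(H) ← 0.818·0.2310 / (0.818·0.2310 + 0.121·0.7690) = 0.18896/0.28201 = 0.6700.
Update on result 2 ('no-rain-predicted'): P(H) ← 0.182·0.6700 / (0.182·0.6700 + 0.879·0.3300) = 0.12195/0.41198 = 0.2960.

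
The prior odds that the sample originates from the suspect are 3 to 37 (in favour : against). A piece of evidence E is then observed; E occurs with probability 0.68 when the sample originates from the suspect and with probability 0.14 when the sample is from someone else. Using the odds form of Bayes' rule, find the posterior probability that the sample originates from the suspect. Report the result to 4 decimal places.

Posterior probability ≈ 0.2825

Prior odds = 3/37 = 0.081081.
Likelihood ratio for E = 0.68/0.14 = 4.8571.
Posterior odds = prior odds × LR = 0.39382.
Posterior probability = odds/(1+odds) = 0.39382/1.3938 = 0.2825.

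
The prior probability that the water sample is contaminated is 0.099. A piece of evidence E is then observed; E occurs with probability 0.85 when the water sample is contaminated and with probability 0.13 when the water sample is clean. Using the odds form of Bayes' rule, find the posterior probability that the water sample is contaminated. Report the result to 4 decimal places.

Prior odds = 0.099/(1−0.099) = 0.10988.
Likelihood ratio for E = 0.85/0.13 = 6.5385.
Posterior odds = prior odds × LR = 0.71843.
Posterior probability = odds/(1+odds) = 0.71843/1.7184 = 0.4181.

Posterior probability ≈ 0.4181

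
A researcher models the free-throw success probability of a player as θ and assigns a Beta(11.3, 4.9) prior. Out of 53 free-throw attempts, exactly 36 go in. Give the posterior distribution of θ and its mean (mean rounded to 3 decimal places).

The binomial likelihood is conjugate to the Beta prior: with 36 successes and 17 failures, the posterior is Beta(11.3+36, 4.9+17) = Beta(47.3, 21.9).
Posterior mean = α/(α+β) = 47.3/69.2 = 0.684.

Posterior: Beta(47.3, 21.9); mean ≈ 0.684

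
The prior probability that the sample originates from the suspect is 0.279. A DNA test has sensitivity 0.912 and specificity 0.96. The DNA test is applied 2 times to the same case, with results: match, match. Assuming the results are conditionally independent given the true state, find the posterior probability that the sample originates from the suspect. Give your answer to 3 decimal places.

Posterior P(H) ≈ 0.995

With H the event that the sample originates from the suspect, the joint likelihood of the observed sequence is P(data|H) = 0.912·0.912 = 0.83174 and P(data|¬H) = 0.04·0.04 = 0.0016000.
Bayes: P(H|data) = 0.279·0.83174 / (0.279·0.83174 + 0.721·0.0016000) = 0.23206/0.23321 = 0.9951.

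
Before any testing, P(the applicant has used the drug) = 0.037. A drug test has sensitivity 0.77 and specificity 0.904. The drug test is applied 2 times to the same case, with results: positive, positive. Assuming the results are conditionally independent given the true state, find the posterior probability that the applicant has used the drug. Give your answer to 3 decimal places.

Posterior P(H) ≈ 0.712

With H the event that the applicant has used the drug, the joint likelihood of the observed sequence is P(data|H) = 0.77·0.77 = 0.59290 and P(data|¬H) = 0.096·0.096 = 0.0092160.
Bayes: P(H|data) = 0.037·0.59290 / (0.037·0.59290 + 0.963·0.0092160) = 0.021937/0.030812 = 0.7120.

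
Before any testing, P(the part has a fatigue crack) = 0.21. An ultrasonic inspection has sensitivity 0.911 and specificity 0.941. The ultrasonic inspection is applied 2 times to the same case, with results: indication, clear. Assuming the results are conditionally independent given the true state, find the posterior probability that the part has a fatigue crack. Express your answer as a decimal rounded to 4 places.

With H the event that the part has a fatigue crack, the joint likelihood of the observed sequence is P(data|H) = 0.911·0.089 = 0.081079 and P(data|¬H) = 0.059·0.941 = 0.055519.
Bayes: P(H|data) = 0.21·0.081079 / (0.21·0.081079 + 0.79·0.055519) = 0.017027/0.060887 = 0.2796.

Posterior P(H) ≈ 0.2796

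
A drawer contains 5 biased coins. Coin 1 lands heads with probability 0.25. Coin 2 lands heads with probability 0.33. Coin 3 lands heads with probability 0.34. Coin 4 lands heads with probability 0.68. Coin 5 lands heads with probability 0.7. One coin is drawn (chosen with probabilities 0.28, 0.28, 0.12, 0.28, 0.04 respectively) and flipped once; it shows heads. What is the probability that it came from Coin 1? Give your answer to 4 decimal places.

Posterior probability ≈ 0.1660

Tabulate prior·likelihood by source: [1] prior 0.28, lik 0.25, product 0.07000; [2] prior 0.28, lik 0.33, product 0.09240; [3] prior 0.12, lik 0.34, product 0.04080; [4] prior 0.28, lik 0.68, product 0.1904; [5] prior 0.04, lik 0.7, product 0.02800.
Normalizing constant = 0.42160; the posterior for Coin 1 is its product over the sum, 0.07000/0.42160 = 0.1660.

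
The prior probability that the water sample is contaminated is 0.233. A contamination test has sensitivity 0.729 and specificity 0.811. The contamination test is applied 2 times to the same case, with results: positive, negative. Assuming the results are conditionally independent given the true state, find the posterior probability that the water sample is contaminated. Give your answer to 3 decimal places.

With H the event that the water sample is contaminated, the joint likelihood of the observed sequence is P(data|H) = 0.729·0.271 = 0.19756 and P(data|¬H) = 0.189·0.811 = 0.15328.
Bayes: P(H|data) = 0.233·0.19756 / (0.233·0.19756 + 0.767·0.15328) = 0.046031/0.16360 = 0.2814.

Posterior P(H) ≈ 0.281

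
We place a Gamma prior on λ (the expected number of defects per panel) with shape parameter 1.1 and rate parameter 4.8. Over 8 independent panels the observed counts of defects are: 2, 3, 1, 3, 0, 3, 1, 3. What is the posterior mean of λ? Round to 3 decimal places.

Posterior mean ≈ 1.336

Total count ∑xᵢ = 16 over n = 8 panels.
Gamma is conjugate to the Poisson likelihood: posterior is Gamma(shape = 1.1+16 = 17.1, rate = 4.8+8 = 12.8).
E[λ | data] = 17.1/12.8 = 1.336.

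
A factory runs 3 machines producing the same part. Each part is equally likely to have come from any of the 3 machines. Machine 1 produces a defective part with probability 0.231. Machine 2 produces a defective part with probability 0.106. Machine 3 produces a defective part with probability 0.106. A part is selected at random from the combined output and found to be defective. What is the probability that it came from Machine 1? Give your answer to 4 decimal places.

P(defective|M1) = 0.231; P(defective|M2) = 0.106; P(defective|M3) = 0.106.
Prior × likelihood for each source: 0.333333·0.231=0.07700, 0.333333·0.106=0.03533, 0.333333·0.106=0.03533. Summing gives P(defective) = 0.14767.
P(Machine 1 | defective) = 0.07700 / 0.14767 = 0.5214.

Posterior probability ≈ 0.5214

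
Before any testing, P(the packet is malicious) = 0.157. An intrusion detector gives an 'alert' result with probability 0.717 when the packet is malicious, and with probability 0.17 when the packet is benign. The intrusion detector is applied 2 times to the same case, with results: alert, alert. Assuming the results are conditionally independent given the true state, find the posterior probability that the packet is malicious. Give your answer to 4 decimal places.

Posterior P(H) ≈ 0.7681

Let H be the event that the packet is malicious; start with P(H) = 0.157. P('alert'|H) = 0.717, P('alert'|¬H) = 0.17.
Update on result 1 ('alert'): P(H) ← 0.717·0.1570 / (0.717·0.1570 + 0.17·0.8430) = 0.11257/0.25588 = 0.4399.
Update on result 2 ('alert'): P(H) ← 0.717·0.4399 / (0.717·0.4399 + 0.17·0.5601) = 0.31543/0.41064 = 0.7681.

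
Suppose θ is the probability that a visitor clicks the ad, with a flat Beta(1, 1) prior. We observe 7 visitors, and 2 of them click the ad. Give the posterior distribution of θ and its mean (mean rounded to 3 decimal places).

Observing 2 successes and 5 failures updates Beta(1, 1) by adding the success and failure counts to the two shape parameters: α = 1+2 = 3, β = 1+5 = 6.
E[θ | data] = 3/(3+6) = 0.333.

Posterior: Beta(3, 6); mean ≈ 0.333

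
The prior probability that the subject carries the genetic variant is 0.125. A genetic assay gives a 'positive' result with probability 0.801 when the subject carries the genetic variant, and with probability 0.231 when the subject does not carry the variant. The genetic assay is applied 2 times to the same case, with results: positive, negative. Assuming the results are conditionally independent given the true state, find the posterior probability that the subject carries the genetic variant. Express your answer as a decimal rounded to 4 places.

With H the event that the subject carries the genetic variant, the joint likelihood of the observed sequence is P(data|H) = 0.801·0.199 = 0.15940 and P(data|¬H) = 0.231·0.769 = 0.17764.
Bayes: P(H|data) = 0.125·0.15940 / (0.125·0.15940 + 0.875·0.17764) = 0.019925/0.17536 = 0.1136.

Posterior P(H) ≈ 0.1136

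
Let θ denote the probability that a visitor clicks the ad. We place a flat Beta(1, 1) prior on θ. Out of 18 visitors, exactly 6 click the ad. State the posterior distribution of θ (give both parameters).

The binomial likelihood is conjugate to the Beta prior: with 6 successes and 12 failures, the posterior is Beta(1+6, 1+12) = Beta(7, 13).

Posterior: Beta(7, 13)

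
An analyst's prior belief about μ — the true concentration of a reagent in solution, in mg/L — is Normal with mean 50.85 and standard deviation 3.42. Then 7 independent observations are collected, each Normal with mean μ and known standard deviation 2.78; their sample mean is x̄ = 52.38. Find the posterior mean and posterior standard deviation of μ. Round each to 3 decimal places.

Posterior mean ≈ 52.248; posterior SD ≈ 1.004

Prior precision 1/τ₀² = 1/3.42² = 0.0854964; data precision n/σ² = 7/2.78² = 0.905750.
Posterior precision = 0.0854964 + 0.905750 = 0.991247, giving posterior SD = 1/√0.991247 = 1.004.
Posterior mean = (0.0854964·50.85 + 0.905750·52.38) / 0.991247 = 52.248.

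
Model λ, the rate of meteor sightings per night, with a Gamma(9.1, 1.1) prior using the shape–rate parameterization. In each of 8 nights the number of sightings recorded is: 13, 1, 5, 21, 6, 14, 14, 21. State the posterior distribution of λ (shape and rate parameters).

Posterior: Gamma(shape=104.1, rate=9.1)

Total count ∑xᵢ = 95 over n = 8 nights.
Gamma is conjugate to the Poisson likelihood: posterior is Gamma(shape = 9.1+95 = 104.1, rate = 1.1+8 = 9.1).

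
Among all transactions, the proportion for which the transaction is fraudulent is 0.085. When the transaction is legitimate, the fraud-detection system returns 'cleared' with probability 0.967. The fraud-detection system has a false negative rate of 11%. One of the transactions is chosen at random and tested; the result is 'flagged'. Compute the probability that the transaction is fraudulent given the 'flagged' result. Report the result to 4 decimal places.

P(H | E) ≈ 0.7147

Let H be the event that the transaction is fraudulent. P(H) = 0.085, so P(¬H) = 0.915. With E the 'flagged' result, P(E|H) = 0.89 and P(E|¬H) = 0.033.
P(E) = 0.89·0.085 + 0.033·0.915 = 0.075650 + 0.030195 = 0.10585.
By Bayes' theorem, P(H|E) = 0.075650 / 0.10585 = 0.7147.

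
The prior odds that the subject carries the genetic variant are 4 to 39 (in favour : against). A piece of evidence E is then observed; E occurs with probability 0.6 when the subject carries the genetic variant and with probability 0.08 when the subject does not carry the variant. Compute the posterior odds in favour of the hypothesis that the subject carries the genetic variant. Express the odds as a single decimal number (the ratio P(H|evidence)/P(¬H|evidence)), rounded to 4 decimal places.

Posterior odds ≈ 0.7692

Prior odds = 4/39 = 0.10256.
Likelihood ratio for E = 0.6/0.08 = 7.5000.
Posterior odds = prior odds × LR = 0.76923.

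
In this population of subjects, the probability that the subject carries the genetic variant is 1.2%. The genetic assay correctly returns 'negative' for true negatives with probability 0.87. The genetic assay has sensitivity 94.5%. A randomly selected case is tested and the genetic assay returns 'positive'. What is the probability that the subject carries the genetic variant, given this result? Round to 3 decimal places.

P(H | E) ≈ 0.081

Write H for 'the subject carries the genetic variant'. Prior odds H:¬H = 0.012/0.988 = 0.012146. For the 'positive' outcome, the likelihood ratio is 0.945/0.13 = 7.2692.
Posterior odds = 0.012146 × 7.2692 = 0.088290, so P(H|E) = 0.088290/(1+0.088290) = 0.081.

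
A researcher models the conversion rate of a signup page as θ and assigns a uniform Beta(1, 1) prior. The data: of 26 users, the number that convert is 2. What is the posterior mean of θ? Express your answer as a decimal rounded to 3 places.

Observing 2 successes and 24 failures updates Beta(1, 1) by adding the success and failure counts to the two shape parameters: α = 1+2 = 3, β = 1+24 = 25.
Posterior mean = α/(α+β) = 3/28 = 0.107.

Posterior mean ≈ 0.107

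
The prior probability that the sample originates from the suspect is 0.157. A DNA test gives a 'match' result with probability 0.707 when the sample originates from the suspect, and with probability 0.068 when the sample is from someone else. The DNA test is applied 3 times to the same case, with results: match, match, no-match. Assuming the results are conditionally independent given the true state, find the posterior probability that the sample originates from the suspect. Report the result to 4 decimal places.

Posterior P(H) ≈ 0.8636

With H the event that the sample originates from the suspect, the joint likelihood of the observed sequence is P(data|H) = 0.707·0.707·0.293 = 0.14646 and P(data|¬H) = 0.068·0.068·0.932 = 0.0043096.
Bayes: P(H|data) = 0.157·0.14646 / (0.157·0.14646 + 0.843·0.0043096) = 0.022994/0.026627 = 0.8636.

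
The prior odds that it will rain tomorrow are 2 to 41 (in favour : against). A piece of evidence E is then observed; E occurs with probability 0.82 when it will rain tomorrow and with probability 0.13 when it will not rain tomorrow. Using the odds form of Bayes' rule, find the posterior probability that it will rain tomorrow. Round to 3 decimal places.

Posterior probability ≈ 0.235

Prior odds = 2/41 = 0.048780.
Likelihood ratio for E = 0.82/0.13 = 6.3077.
Posterior odds = prior odds × LR = 0.30769.
Posterior probability = odds/(1+odds) = 0.30769/1.3077 = 0.235.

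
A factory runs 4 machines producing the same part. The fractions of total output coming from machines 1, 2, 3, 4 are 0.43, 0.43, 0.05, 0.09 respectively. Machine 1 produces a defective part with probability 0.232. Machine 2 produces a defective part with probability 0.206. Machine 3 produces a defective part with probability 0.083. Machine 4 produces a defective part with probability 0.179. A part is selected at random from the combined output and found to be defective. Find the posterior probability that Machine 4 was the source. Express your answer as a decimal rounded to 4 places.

Posterior probability ≈ 0.0772

P(defective|M1) = 0.232; P(defective|M2) = 0.206; P(defective|M3) = 0.083; P(defective|M4) = 0.179.
Prior × likelihood for each source: 0.43·0.232=0.09976, 0.43·0.206=0.08858, 0.05·0.083=0.004150, 0.09·0.179=0.01611. Summing gives P(defective) = 0.20860.
P(Machine 4 | defective) = 0.01611 / 0.20860 = 0.0772.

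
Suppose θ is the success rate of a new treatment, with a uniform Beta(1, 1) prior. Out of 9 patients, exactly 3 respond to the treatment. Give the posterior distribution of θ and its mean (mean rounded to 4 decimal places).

Posterior: Beta(4, 7); mean ≈ 0.3636

The binomial likelihood is conjugate to the Beta prior: with 3 successes and 6 failures, the posterior is Beta(1+3, 1+6) = Beta(4, 7).
Posterior mean = α/(α+β) = 4/11 = 0.3636.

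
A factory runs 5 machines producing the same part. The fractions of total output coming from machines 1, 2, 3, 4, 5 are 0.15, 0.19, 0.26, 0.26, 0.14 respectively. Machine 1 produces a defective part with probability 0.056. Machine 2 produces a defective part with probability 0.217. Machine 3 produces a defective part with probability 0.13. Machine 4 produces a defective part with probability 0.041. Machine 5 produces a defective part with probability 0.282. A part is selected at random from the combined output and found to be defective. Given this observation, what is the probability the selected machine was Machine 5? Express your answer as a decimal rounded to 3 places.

Tabulate prior·likelihood by source: [1] prior 0.15, lik 0.056, product 0.008400; [2] prior 0.19, lik 0.217, product 0.04123; [3] prior 0.26, lik 0.13, product 0.03380; [4] prior 0.26, lik 0.041, product 0.01066; [5] prior 0.14, lik 0.282, product 0.03948.
Normalizing constant = 0.13357; the posterior for Machine 5 is its product over the sum, 0.03948/0.13357 = 0.296.

Posterior probability ≈ 0.296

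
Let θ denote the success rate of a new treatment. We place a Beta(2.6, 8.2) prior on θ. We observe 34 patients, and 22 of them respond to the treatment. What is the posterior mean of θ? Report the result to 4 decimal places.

Posterior mean ≈ 0.5491

The binomial likelihood is conjugate to the Beta prior: with 22 successes and 12 failures, the posterior is Beta(2.6+22, 8.2+12) = Beta(24.6, 20.2).
E[θ | data] = 24.6/(24.6+20.2) = 0.5491.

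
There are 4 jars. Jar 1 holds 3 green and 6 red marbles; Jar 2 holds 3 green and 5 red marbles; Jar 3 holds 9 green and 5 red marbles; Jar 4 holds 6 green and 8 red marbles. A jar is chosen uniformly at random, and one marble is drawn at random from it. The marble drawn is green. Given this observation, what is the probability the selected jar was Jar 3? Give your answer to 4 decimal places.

Posterior probability ≈ 0.3612

P(green|Jar 1) = 0.3333; P(green|Jar 2) = 0.375; P(green|Jar 3) = 0.6429; P(green|Jar 4) = 0.4286.
Prior × likelihood for each source: 0.25·0.3333=0.08333, 0.25·0.375=0.09375, 0.25·0.6429=0.1607, 0.25·0.4286=0.1071. Summing gives P(green) = 0.44494.
P(Jar 3 | green) = 0.1607 / 0.44494 = 0.3612.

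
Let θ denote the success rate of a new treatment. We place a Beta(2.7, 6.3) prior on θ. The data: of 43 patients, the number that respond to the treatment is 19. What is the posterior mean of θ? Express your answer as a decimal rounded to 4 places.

The binomial likelihood is conjugate to the Beta prior: with 19 successes and 24 failures, the posterior is Beta(2.7+19, 6.3+24) = Beta(21.7, 30.3).
E[θ | data] = 21.7/(21.7+30.3) = 0.4173.

Posterior mean ≈ 0.4173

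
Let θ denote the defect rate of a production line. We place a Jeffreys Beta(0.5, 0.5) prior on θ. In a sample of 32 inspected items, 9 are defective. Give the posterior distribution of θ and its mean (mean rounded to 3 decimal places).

The binomial likelihood is conjugate to the Beta prior: with 9 successes and 23 failures, the posterior is Beta(0.5+9, 0.5+23) = Beta(9.5, 23.5).
E[θ | data] = 9.5/(9.5+23.5) = 0.288.

Posterior: Beta(9.5, 23.5); mean ≈ 0.288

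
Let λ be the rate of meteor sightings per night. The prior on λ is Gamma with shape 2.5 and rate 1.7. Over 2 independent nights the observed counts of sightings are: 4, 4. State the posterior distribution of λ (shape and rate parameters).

Total count ∑xᵢ = 8 over n = 2 nights.
Gamma is conjugate to the Poisson likelihood: posterior is Gamma(shape = 2.5+8 = 10.5, rate = 1.7+2 = 3.7).

Posterior: Gamma(shape=10.5, rate=3.7)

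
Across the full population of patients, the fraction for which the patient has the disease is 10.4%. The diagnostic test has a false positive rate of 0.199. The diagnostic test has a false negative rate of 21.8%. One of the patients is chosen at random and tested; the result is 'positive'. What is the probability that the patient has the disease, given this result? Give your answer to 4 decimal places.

Write H for 'the patient has the disease'. Prior odds H:¬H = 0.104/0.896 = 0.11607. For the 'positive' outcome, the likelihood ratio is 0.782/0.199 = 3.9296.
Posterior odds = 0.11607 × 3.9296 = 0.45612, so P(H|E) = 0.45612/(1+0.45612) = 0.3132.

P(H | E) ≈ 0.3132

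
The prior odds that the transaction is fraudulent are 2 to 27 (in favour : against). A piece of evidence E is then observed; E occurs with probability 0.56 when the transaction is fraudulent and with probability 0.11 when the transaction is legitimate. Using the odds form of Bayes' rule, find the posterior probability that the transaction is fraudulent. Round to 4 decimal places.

Posterior probability ≈ 0.2738

Prior odds = 2/27 = 0.074074. In log-odds, ln(0.074074) = -2.6027.
Add log likelihood ratio: ln(5.0909) = 1.6275.
Posterior log-odds = -0.97523, so posterior odds = exp(-0.97523) = 0.37710. Converting, P(H|E) = 0.37710/1.3771 = 0.2738.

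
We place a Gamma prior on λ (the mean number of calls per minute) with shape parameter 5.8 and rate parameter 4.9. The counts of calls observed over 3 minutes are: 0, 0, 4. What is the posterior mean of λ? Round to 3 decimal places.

The Poisson likelihood adds the total count to the shape and the number of exposure periods to the rate. Here ∑xᵢ = 4 and n = 3, so shape 5.8→9.8 and rate 4.9→7.9.
Posterior mean = shape/rate = 9.8/7.9 = 1.241.

Posterior mean ≈ 1.241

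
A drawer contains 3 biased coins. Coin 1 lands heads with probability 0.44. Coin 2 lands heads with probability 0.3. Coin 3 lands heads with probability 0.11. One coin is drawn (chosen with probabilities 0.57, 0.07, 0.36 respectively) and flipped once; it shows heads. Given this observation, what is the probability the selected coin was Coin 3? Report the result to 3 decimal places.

P(heads|C1) = 0.44; P(heads|C2) = 0.3; P(heads|C3) = 0.11.
Prior × likelihood for each source: 0.57·0.44=0.2508, 0.07·0.3=0.02100, 0.36·0.11=0.03960. Summing gives P(heads) = 0.31140.
P(Coin 3 | heads) = 0.03960 / 0.31140 = 0.127.

Posterior probability ≈ 0.127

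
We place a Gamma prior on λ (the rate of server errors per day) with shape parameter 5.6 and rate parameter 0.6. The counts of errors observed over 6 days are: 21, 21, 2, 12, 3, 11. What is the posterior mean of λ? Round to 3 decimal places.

The Poisson likelihood adds the total count to the shape and the number of exposure periods to the rate. Here ∑xᵢ = 70 and n = 6, so shape 5.6→75.6 and rate 0.6→6.6.
E[λ | data] = 75.6/6.6 = 11.455.

Posterior mean ≈ 11.455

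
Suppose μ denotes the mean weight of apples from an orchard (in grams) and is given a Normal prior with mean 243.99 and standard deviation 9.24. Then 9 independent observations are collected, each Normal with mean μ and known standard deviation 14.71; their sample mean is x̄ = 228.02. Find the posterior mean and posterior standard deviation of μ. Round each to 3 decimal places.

With known σ, the Normal prior is conjugate. Weight on the data is w = (n/σ²)/(n/σ² + 1/τ₀²) = 0.0415927/(0.0415927+0.0117127) = 0.78027.
Posterior mean = w·x̄ + (1−w)·μ₀ = 0.78027·228.02 + 0.21973·243.99 = 231.529. Posterior variance = 1/(0.0415927+0.0117127) = 18.7598, so SD = 4.331.

Posterior mean ≈ 231.529; posterior SD ≈ 4.331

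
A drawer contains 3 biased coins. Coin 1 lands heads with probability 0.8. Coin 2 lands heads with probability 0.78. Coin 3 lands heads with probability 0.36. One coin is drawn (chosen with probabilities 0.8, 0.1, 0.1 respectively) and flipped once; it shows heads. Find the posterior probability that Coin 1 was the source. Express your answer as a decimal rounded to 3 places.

Tabulate prior·likelihood by source: [1] prior 0.8, lik 0.8, product 0.6400; [2] prior 0.1, lik 0.78, product 0.07800; [3] prior 0.1, lik 0.36, product 0.03600.
Normalizing constant = 0.75400; the posterior for Coin 1 is its product over the sum, 0.6400/0.75400 = 0.849.

Posterior probability ≈ 0.849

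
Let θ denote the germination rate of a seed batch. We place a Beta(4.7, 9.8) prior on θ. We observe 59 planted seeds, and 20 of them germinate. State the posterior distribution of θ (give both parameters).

Posterior: Beta(24.7, 48.8)

Observing 20 successes and 39 failures updates Beta(4.7, 9.8) by adding the success and failure counts to the two shape parameters: α = 4.7+20 = 24.7, β = 9.8+39 = 48.8.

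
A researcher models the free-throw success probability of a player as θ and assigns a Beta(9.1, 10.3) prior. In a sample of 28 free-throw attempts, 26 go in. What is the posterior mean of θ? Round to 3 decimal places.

Observing 26 successes and 2 failures updates Beta(9.1, 10.3) by adding the success and failure counts to the two shape parameters: α = 9.1+26 = 35.1, β = 10.3+2 = 12.3.
Posterior mean = α/(α+β) = 35.1/47.4 = 0.741.

Posterior mean ≈ 0.741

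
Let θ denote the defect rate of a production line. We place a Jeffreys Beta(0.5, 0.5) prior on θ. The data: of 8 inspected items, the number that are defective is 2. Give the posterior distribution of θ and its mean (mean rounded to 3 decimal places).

Observing 2 successes and 6 failures updates Beta(0.5, 0.5) by adding the success and failure counts to the two shape parameters: α = 0.5+2 = 2.5, β = 0.5+6 = 6.5.
Posterior mean = α/(α+β) = 2.5/9 = 0.278.

Posterior: Beta(2.5, 6.5); mean ≈ 0.278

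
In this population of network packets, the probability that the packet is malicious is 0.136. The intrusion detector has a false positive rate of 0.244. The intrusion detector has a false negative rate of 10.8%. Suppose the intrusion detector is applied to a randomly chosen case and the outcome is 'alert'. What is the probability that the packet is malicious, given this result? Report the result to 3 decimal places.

Write H for 'the packet is malicious'. Prior odds H:¬H = 0.136/0.864 = 0.15741. For the 'alert' outcome, the likelihood ratio is 0.892/0.244 = 3.6557.
Posterior odds = 0.15741 × 3.6557 = 0.57544, so P(H|E) = 0.57544/(1+0.57544) = 0.365.

P(H | E) ≈ 0.365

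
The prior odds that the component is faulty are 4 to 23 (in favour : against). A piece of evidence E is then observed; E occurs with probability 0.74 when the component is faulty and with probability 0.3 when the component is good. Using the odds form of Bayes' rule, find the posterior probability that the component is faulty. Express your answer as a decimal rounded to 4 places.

Posterior probability ≈ 0.3002

Prior odds = 4/23 = 0.17391. In log-odds, ln(0.17391) = -1.7492.
Add log likelihood ratio: ln(2.4667) = 0.90287.
Posterior log-odds = -0.84633, so posterior odds = exp(-0.84633) = 0.42899. Converting, P(H|E) = 0.42899/1.4290 = 0.3002.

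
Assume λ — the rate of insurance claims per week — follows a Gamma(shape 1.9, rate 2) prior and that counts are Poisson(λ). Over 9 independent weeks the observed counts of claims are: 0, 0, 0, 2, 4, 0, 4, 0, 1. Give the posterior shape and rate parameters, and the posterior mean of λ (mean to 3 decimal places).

Posterior: Gamma(shape=12.9, rate=11); mean ≈ 1.173

Total count ∑xᵢ = 11 over n = 9 weeks.
Gamma is conjugate to the Poisson likelihood: posterior is Gamma(shape = 1.9+11 = 12.9, rate = 2+9 = 11).
Posterior mean = shape/rate = 12.9/11 = 1.173.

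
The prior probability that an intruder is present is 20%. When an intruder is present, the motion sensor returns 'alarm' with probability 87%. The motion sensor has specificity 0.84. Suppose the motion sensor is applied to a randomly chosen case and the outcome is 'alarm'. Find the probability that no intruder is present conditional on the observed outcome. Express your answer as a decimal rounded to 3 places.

P(¬H | E) ≈ 0.424

Let H be the event that an intruder is present. P(H) = 0.2, so P(¬H) = 0.8. With E the 'alarm' result, P(E|H) = 0.87 and P(E|¬H) = 0.16.
P(E) = 0.87·0.2 + 0.16·0.8 = 0.17400 + 0.12800 = 0.30200.
By Bayes' theorem, P(H|E) = 0.17400 / 0.30200 = 0.576. Hence P(¬H|E) = 1 − 0.576 = 0.424.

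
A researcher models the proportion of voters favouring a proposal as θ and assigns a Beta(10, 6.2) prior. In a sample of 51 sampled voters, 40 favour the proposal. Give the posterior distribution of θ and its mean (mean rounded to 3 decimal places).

Posterior: Beta(50, 17.2); mean ≈ 0.744

Observing 40 successes and 11 failures updates Beta(10, 6.2) by adding the success and failure counts to the two shape parameters: α = 10+40 = 50, β = 6.2+11 = 17.2.
Posterior mean = α/(α+β) = 50/67.2 = 0.744.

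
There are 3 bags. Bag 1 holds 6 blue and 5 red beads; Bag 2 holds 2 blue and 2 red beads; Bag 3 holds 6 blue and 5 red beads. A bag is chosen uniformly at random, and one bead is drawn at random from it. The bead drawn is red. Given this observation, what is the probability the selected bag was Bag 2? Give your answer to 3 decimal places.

Posterior probability ≈ 0.355

Tabulate prior·likelihood by source: [1] prior 0.333333, lik 0.4545, product 0.1515; [2] prior 0.333333, lik 0.5, product 0.1667; [3] prior 0.333333, lik 0.4545, product 0.1515.
Normalizing constant = 0.46970; the posterior for Bag 2 is its product over the sum, 0.1667/0.46970 = 0.355.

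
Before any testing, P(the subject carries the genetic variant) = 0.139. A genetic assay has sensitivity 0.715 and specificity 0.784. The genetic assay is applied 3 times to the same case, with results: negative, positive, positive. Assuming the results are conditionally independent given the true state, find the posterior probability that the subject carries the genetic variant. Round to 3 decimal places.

Posterior P(H) ≈ 0.391

With H the event that the subject carries the genetic variant, the joint likelihood of the observed sequence is P(data|H) = 0.285·0.715·0.715 = 0.14570 and P(data|¬H) = 0.784·0.216·0.216 = 0.036578.
Bayes: P(H|data) = 0.139·0.14570 / (0.139·0.14570 + 0.861·0.036578) = 0.020252/0.051746 = 0.3914.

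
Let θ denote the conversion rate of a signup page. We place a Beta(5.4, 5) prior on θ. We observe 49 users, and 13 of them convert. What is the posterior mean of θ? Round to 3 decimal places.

The binomial likelihood is conjugate to the Beta prior: with 13 successes and 36 failures, the posterior is Beta(5.4+13, 5+36) = Beta(18.4, 41).
E[θ | data] = 18.4/(18.4+41) = 0.310.

Posterior mean ≈ 0.310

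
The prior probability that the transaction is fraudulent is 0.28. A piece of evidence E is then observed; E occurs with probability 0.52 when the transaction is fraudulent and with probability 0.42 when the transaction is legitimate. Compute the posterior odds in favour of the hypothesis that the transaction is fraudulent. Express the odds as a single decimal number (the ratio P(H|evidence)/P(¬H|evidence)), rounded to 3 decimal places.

Posterior odds ≈ 0.481

Prior odds = 0.28/(1−0.28) = 0.38889.
Likelihood ratio for E = 0.52/0.42 = 1.2381.
Posterior odds = prior odds × LR = 0.48148.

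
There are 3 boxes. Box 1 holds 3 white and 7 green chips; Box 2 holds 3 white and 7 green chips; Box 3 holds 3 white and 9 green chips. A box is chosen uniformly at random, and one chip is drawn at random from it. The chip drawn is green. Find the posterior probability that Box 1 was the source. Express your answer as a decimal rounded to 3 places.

Posterior probability ≈ 0.326

Tabulate prior·likelihood by source: [1] prior 0.333333, lik 0.7, product 0.2333; [2] prior 0.333333, lik 0.7, product 0.2333; [3] prior 0.333333, lik 0.75, product 0.2500.
Normalizing constant = 0.71667; the posterior for Box 1 is its product over the sum, 0.2333/0.71667 = 0.326.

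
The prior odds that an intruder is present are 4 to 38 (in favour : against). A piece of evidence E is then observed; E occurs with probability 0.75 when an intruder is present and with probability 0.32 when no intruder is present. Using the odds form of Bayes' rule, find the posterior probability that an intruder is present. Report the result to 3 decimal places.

Posterior probability ≈ 0.198

Prior odds = 4/38 = 0.10526. In log-odds, ln(0.10526) = -2.2513.
Add log likelihood ratio: ln(2.3438) = 0.85175.
Posterior log-odds = -1.3995, so posterior odds = exp(-1.3995) = 0.24671. Converting, P(H|E) = 0.24671/1.2467 = 0.198.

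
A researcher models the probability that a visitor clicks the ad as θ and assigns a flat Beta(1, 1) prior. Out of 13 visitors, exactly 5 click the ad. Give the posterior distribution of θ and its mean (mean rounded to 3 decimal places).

Posterior: Beta(6, 9); mean ≈ 0.400

The binomial likelihood is conjugate to the Beta prior: with 5 successes and 8 failures, the posterior is Beta(1+5, 1+8) = Beta(6, 9).
E[θ | data] = 6/(6+9) = 0.400.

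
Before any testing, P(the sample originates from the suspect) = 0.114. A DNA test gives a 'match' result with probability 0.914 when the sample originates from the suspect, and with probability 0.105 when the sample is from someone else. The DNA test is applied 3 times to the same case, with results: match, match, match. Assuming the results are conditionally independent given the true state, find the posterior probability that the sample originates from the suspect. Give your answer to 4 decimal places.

Let H be the event that the sample originates from the suspect; start with P(H) = 0.114. P('match'|H) = 0.914, P('match'|¬H) = 0.105.
Update on result 1 ('match'): P(H) ← 0.914·0.1140 / (0.914·0.1140 + 0.105·0.8860) = 0.10420/0.19723 = 0.5283.
Update on result 2 ('match'): P(H) ← 0.914·0.5283 / (0.914·0.5283 + 0.105·0.4717) = 0.48287/0.53240 = 0.9070.
Update on result 3 ('match'): P(H) ← 0.914·0.9070 / (0.914·0.9070 + 0.105·0.0930) = 0.82897/0.83874 = 0.9884.

Posterior P(H) ≈ 0.9884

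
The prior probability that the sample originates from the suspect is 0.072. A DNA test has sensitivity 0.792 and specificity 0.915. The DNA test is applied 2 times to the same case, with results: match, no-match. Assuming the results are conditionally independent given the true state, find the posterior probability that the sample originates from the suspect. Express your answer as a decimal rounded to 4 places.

Posterior P(H) ≈ 0.1411

With H the event that the sample originates from the suspect, the joint likelihood of the observed sequence is P(data|H) = 0.792·0.208 = 0.16474 and P(data|¬H) = 0.085·0.915 = 0.077775.
Bayes: P(H|data) = 0.072·0.16474 / (0.072·0.16474 + 0.928·0.077775) = 0.011861/0.084036 = 0.1411.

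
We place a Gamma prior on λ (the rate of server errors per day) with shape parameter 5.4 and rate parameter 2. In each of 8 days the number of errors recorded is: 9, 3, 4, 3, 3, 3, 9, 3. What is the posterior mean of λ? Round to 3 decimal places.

Posterior mean ≈ 4.240

Total count ∑xᵢ = 37 over n = 8 days.
Gamma is conjugate to the Poisson likelihood: posterior is Gamma(shape = 5.4+37 = 42.4, rate = 2+8 = 10).
E[λ | data] = 42.4/10 = 4.240.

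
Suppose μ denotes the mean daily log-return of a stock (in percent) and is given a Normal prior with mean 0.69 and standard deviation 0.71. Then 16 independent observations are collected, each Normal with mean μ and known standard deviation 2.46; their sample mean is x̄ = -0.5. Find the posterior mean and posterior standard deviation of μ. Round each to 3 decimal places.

Posterior mean ≈ 0.010; posterior SD ≈ 0.465

Prior precision 1/τ₀² = 1/0.71² = 1.98373; data precision n/σ² = 16/2.46² = 2.64393.
Posterior precision = 1.98373 + 2.64393 = 4.62766, giving posterior SD = 1/√4.62766 = 0.465.
Posterior mean = (1.98373·0.69 + 2.64393·-0.5) / 4.62766 = 0.010.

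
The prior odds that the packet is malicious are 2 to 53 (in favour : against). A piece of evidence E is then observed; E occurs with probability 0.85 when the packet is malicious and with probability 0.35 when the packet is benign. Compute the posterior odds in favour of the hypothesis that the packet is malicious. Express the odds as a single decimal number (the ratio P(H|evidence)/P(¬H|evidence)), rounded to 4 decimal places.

Posterior odds ≈ 0.0916

Prior odds = 2/53 = 0.037736. In log-odds, ln(0.037736) = -3.2771.
Add log likelihood ratio: ln(2.4286) = 0.88730.
Posterior log-odds = -2.3898, so posterior odds = exp(-2.3898) = 0.091644.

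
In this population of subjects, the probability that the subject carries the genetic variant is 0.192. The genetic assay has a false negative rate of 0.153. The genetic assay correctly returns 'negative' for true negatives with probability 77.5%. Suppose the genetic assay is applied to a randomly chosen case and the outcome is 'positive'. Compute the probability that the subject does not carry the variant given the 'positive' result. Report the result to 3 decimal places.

Let H be the event that the subject carries the genetic variant. P(H) = 0.192, so P(¬H) = 0.808. With E the 'positive' result, P(E|H) = 0.847 and P(E|¬H) = 0.225.
P(E) = 0.847·0.192 + 0.225·0.808 = 0.16262 + 0.18180 = 0.34442.
By Bayes' theorem, P(H|E) = 0.16262 / 0.34442 = 0.472. Hence P(¬H|E) = 1 − 0.472 = 0.528.

P(¬H | E) ≈ 0.528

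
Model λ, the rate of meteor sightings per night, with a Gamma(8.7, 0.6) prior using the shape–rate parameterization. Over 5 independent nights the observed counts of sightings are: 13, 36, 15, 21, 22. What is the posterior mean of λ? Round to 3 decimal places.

Posterior mean ≈ 20.661

The Poisson likelihood adds the total count to the shape and the number of exposure periods to the rate. Here ∑xᵢ = 107 and n = 5, so shape 8.7→115.7 and rate 0.6→5.6.
Posterior mean = shape/rate = 115.7/5.6 = 20.661.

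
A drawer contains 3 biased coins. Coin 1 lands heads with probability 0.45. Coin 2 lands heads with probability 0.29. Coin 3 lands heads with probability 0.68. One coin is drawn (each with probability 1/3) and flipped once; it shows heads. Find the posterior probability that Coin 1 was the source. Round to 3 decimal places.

Posterior probability ≈ 0.317

Tabulate prior·likelihood by source: [1] prior 0.333333, lik 0.45, product 0.1500; [2] prior 0.333333, lik 0.29, product 0.09667; [3] prior 0.333333, lik 0.68, product 0.2267.
Normalizing constant = 0.47333; the posterior for Coin 1 is its product over the sum, 0.1500/0.47333 = 0.317.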